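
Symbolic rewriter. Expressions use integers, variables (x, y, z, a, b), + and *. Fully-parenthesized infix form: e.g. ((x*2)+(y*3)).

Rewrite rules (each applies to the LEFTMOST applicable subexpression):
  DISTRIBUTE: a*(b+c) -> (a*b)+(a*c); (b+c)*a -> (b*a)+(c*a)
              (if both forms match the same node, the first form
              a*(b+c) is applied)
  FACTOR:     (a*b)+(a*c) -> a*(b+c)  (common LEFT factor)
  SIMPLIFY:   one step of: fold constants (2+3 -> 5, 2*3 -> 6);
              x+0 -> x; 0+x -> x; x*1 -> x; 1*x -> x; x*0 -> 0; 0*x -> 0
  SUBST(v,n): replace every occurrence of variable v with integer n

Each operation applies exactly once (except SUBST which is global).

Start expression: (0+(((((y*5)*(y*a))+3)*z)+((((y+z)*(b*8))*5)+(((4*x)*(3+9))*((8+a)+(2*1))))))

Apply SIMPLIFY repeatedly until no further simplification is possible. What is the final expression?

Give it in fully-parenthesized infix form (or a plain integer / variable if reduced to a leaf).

Answer: (((((y*5)*(y*a))+3)*z)+((((y+z)*(b*8))*5)+(((4*x)*12)*((8+a)+2))))

Derivation:
Start: (0+(((((y*5)*(y*a))+3)*z)+((((y+z)*(b*8))*5)+(((4*x)*(3+9))*((8+a)+(2*1))))))
Step 1: at root: (0+(((((y*5)*(y*a))+3)*z)+((((y+z)*(b*8))*5)+(((4*x)*(3+9))*((8+a)+(2*1)))))) -> (((((y*5)*(y*a))+3)*z)+((((y+z)*(b*8))*5)+(((4*x)*(3+9))*((8+a)+(2*1))))); overall: (0+(((((y*5)*(y*a))+3)*z)+((((y+z)*(b*8))*5)+(((4*x)*(3+9))*((8+a)+(2*1)))))) -> (((((y*5)*(y*a))+3)*z)+((((y+z)*(b*8))*5)+(((4*x)*(3+9))*((8+a)+(2*1)))))
Step 2: at RRLR: (3+9) -> 12; overall: (((((y*5)*(y*a))+3)*z)+((((y+z)*(b*8))*5)+(((4*x)*(3+9))*((8+a)+(2*1))))) -> (((((y*5)*(y*a))+3)*z)+((((y+z)*(b*8))*5)+(((4*x)*12)*((8+a)+(2*1)))))
Step 3: at RRRR: (2*1) -> 2; overall: (((((y*5)*(y*a))+3)*z)+((((y+z)*(b*8))*5)+(((4*x)*12)*((8+a)+(2*1))))) -> (((((y*5)*(y*a))+3)*z)+((((y+z)*(b*8))*5)+(((4*x)*12)*((8+a)+2))))
Fixed point: (((((y*5)*(y*a))+3)*z)+((((y+z)*(b*8))*5)+(((4*x)*12)*((8+a)+2))))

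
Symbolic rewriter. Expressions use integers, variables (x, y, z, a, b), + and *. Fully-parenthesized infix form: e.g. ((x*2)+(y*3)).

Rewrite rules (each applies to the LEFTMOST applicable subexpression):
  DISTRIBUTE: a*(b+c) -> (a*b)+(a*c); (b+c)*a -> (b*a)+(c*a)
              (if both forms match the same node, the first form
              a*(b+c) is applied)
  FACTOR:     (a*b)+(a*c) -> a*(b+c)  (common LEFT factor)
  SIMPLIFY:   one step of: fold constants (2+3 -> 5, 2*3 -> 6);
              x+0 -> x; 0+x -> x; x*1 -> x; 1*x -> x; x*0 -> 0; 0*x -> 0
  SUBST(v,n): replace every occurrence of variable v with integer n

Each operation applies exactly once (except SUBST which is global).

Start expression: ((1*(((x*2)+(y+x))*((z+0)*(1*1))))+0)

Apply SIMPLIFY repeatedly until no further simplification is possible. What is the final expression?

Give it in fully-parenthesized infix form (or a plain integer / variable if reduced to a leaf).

Start: ((1*(((x*2)+(y+x))*((z+0)*(1*1))))+0)
Step 1: at root: ((1*(((x*2)+(y+x))*((z+0)*(1*1))))+0) -> (1*(((x*2)+(y+x))*((z+0)*(1*1)))); overall: ((1*(((x*2)+(y+x))*((z+0)*(1*1))))+0) -> (1*(((x*2)+(y+x))*((z+0)*(1*1))))
Step 2: at root: (1*(((x*2)+(y+x))*((z+0)*(1*1)))) -> (((x*2)+(y+x))*((z+0)*(1*1))); overall: (1*(((x*2)+(y+x))*((z+0)*(1*1)))) -> (((x*2)+(y+x))*((z+0)*(1*1)))
Step 3: at RL: (z+0) -> z; overall: (((x*2)+(y+x))*((z+0)*(1*1))) -> (((x*2)+(y+x))*(z*(1*1)))
Step 4: at RR: (1*1) -> 1; overall: (((x*2)+(y+x))*(z*(1*1))) -> (((x*2)+(y+x))*(z*1))
Step 5: at R: (z*1) -> z; overall: (((x*2)+(y+x))*(z*1)) -> (((x*2)+(y+x))*z)
Fixed point: (((x*2)+(y+x))*z)

Answer: (((x*2)+(y+x))*z)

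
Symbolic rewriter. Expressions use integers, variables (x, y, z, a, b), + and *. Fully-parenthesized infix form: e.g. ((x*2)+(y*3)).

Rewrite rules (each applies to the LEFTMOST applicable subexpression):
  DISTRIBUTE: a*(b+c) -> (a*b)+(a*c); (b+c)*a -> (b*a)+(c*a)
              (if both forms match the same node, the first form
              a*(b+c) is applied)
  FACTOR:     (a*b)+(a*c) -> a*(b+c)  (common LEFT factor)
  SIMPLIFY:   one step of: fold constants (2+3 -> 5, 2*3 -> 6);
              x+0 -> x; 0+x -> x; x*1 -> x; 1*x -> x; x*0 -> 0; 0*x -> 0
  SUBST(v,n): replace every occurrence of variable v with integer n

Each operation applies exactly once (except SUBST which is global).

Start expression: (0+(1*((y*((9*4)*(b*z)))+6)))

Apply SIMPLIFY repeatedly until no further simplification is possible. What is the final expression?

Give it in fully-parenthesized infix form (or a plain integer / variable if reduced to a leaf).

Start: (0+(1*((y*((9*4)*(b*z)))+6)))
Step 1: at root: (0+(1*((y*((9*4)*(b*z)))+6))) -> (1*((y*((9*4)*(b*z)))+6)); overall: (0+(1*((y*((9*4)*(b*z)))+6))) -> (1*((y*((9*4)*(b*z)))+6))
Step 2: at root: (1*((y*((9*4)*(b*z)))+6)) -> ((y*((9*4)*(b*z)))+6); overall: (1*((y*((9*4)*(b*z)))+6)) -> ((y*((9*4)*(b*z)))+6)
Step 3: at LRL: (9*4) -> 36; overall: ((y*((9*4)*(b*z)))+6) -> ((y*(36*(b*z)))+6)
Fixed point: ((y*(36*(b*z)))+6)

Answer: ((y*(36*(b*z)))+6)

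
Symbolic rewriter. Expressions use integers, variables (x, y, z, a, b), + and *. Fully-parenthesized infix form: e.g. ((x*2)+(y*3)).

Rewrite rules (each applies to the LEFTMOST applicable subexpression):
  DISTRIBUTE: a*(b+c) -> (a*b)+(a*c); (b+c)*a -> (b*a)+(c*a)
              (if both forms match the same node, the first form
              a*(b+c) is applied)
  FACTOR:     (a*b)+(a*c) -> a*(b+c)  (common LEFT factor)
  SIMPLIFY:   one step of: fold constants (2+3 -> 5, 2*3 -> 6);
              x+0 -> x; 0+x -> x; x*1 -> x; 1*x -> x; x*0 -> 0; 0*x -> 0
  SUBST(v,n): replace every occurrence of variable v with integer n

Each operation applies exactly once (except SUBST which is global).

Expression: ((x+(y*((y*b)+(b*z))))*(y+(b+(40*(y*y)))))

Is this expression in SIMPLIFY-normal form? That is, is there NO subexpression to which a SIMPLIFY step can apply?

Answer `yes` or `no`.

Expression: ((x+(y*((y*b)+(b*z))))*(y+(b+(40*(y*y)))))
Scanning for simplifiable subexpressions (pre-order)...
  at root: ((x+(y*((y*b)+(b*z))))*(y+(b+(40*(y*y))))) (not simplifiable)
  at L: (x+(y*((y*b)+(b*z)))) (not simplifiable)
  at LR: (y*((y*b)+(b*z))) (not simplifiable)
  at LRR: ((y*b)+(b*z)) (not simplifiable)
  at LRRL: (y*b) (not simplifiable)
  at LRRR: (b*z) (not simplifiable)
  at R: (y+(b+(40*(y*y)))) (not simplifiable)
  at RR: (b+(40*(y*y))) (not simplifiable)
  at RRR: (40*(y*y)) (not simplifiable)
  at RRRR: (y*y) (not simplifiable)
Result: no simplifiable subexpression found -> normal form.

Answer: yes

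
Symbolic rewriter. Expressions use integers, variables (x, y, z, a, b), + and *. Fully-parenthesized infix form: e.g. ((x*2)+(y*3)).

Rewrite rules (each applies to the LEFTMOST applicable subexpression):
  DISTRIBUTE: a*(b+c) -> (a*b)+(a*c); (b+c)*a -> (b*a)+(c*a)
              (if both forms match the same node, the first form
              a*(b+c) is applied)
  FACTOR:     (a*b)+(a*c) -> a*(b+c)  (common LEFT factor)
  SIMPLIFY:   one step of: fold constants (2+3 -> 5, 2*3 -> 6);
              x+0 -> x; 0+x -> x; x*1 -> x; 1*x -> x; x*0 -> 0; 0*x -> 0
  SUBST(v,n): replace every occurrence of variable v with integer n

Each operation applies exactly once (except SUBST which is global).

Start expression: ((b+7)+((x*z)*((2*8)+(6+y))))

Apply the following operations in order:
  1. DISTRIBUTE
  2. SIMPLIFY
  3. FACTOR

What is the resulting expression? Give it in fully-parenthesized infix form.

Start: ((b+7)+((x*z)*((2*8)+(6+y))))
Apply DISTRIBUTE at R (target: ((x*z)*((2*8)+(6+y)))): ((b+7)+((x*z)*((2*8)+(6+y)))) -> ((b+7)+(((x*z)*(2*8))+((x*z)*(6+y))))
Apply SIMPLIFY at RLR (target: (2*8)): ((b+7)+(((x*z)*(2*8))+((x*z)*(6+y)))) -> ((b+7)+(((x*z)*16)+((x*z)*(6+y))))
Apply FACTOR at R (target: (((x*z)*16)+((x*z)*(6+y)))): ((b+7)+(((x*z)*16)+((x*z)*(6+y)))) -> ((b+7)+((x*z)*(16+(6+y))))

Answer: ((b+7)+((x*z)*(16+(6+y))))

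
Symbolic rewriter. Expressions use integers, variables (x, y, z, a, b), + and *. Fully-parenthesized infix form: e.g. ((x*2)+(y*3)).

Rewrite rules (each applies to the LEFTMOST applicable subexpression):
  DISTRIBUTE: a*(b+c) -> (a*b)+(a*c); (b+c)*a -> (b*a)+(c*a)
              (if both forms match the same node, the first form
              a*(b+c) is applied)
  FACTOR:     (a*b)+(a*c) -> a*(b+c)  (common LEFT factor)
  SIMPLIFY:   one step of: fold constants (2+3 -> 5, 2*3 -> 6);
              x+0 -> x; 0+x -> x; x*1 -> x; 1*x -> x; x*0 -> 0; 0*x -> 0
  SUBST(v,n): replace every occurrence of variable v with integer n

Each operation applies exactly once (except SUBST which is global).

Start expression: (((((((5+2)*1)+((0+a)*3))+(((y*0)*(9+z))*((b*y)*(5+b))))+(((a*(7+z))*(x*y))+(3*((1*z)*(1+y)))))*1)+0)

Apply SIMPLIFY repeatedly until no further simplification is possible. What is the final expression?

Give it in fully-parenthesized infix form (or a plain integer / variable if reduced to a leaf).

Start: (((((((5+2)*1)+((0+a)*3))+(((y*0)*(9+z))*((b*y)*(5+b))))+(((a*(7+z))*(x*y))+(3*((1*z)*(1+y)))))*1)+0)
Step 1: at root: (((((((5+2)*1)+((0+a)*3))+(((y*0)*(9+z))*((b*y)*(5+b))))+(((a*(7+z))*(x*y))+(3*((1*z)*(1+y)))))*1)+0) -> ((((((5+2)*1)+((0+a)*3))+(((y*0)*(9+z))*((b*y)*(5+b))))+(((a*(7+z))*(x*y))+(3*((1*z)*(1+y)))))*1); overall: (((((((5+2)*1)+((0+a)*3))+(((y*0)*(9+z))*((b*y)*(5+b))))+(((a*(7+z))*(x*y))+(3*((1*z)*(1+y)))))*1)+0) -> ((((((5+2)*1)+((0+a)*3))+(((y*0)*(9+z))*((b*y)*(5+b))))+(((a*(7+z))*(x*y))+(3*((1*z)*(1+y)))))*1)
Step 2: at root: ((((((5+2)*1)+((0+a)*3))+(((y*0)*(9+z))*((b*y)*(5+b))))+(((a*(7+z))*(x*y))+(3*((1*z)*(1+y)))))*1) -> (((((5+2)*1)+((0+a)*3))+(((y*0)*(9+z))*((b*y)*(5+b))))+(((a*(7+z))*(x*y))+(3*((1*z)*(1+y))))); overall: ((((((5+2)*1)+((0+a)*3))+(((y*0)*(9+z))*((b*y)*(5+b))))+(((a*(7+z))*(x*y))+(3*((1*z)*(1+y)))))*1) -> (((((5+2)*1)+((0+a)*3))+(((y*0)*(9+z))*((b*y)*(5+b))))+(((a*(7+z))*(x*y))+(3*((1*z)*(1+y)))))
Step 3: at LLL: ((5+2)*1) -> (5+2); overall: (((((5+2)*1)+((0+a)*3))+(((y*0)*(9+z))*((b*y)*(5+b))))+(((a*(7+z))*(x*y))+(3*((1*z)*(1+y))))) -> ((((5+2)+((0+a)*3))+(((y*0)*(9+z))*((b*y)*(5+b))))+(((a*(7+z))*(x*y))+(3*((1*z)*(1+y)))))
Step 4: at LLL: (5+2) -> 7; overall: ((((5+2)+((0+a)*3))+(((y*0)*(9+z))*((b*y)*(5+b))))+(((a*(7+z))*(x*y))+(3*((1*z)*(1+y))))) -> (((7+((0+a)*3))+(((y*0)*(9+z))*((b*y)*(5+b))))+(((a*(7+z))*(x*y))+(3*((1*z)*(1+y)))))
Step 5: at LLRL: (0+a) -> a; overall: (((7+((0+a)*3))+(((y*0)*(9+z))*((b*y)*(5+b))))+(((a*(7+z))*(x*y))+(3*((1*z)*(1+y))))) -> (((7+(a*3))+(((y*0)*(9+z))*((b*y)*(5+b))))+(((a*(7+z))*(x*y))+(3*((1*z)*(1+y)))))
Step 6: at LRLL: (y*0) -> 0; overall: (((7+(a*3))+(((y*0)*(9+z))*((b*y)*(5+b))))+(((a*(7+z))*(x*y))+(3*((1*z)*(1+y))))) -> (((7+(a*3))+((0*(9+z))*((b*y)*(5+b))))+(((a*(7+z))*(x*y))+(3*((1*z)*(1+y)))))
Step 7: at LRL: (0*(9+z)) -> 0; overall: (((7+(a*3))+((0*(9+z))*((b*y)*(5+b))))+(((a*(7+z))*(x*y))+(3*((1*z)*(1+y))))) -> (((7+(a*3))+(0*((b*y)*(5+b))))+(((a*(7+z))*(x*y))+(3*((1*z)*(1+y)))))
Step 8: at LR: (0*((b*y)*(5+b))) -> 0; overall: (((7+(a*3))+(0*((b*y)*(5+b))))+(((a*(7+z))*(x*y))+(3*((1*z)*(1+y))))) -> (((7+(a*3))+0)+(((a*(7+z))*(x*y))+(3*((1*z)*(1+y)))))
Step 9: at L: ((7+(a*3))+0) -> (7+(a*3)); overall: (((7+(a*3))+0)+(((a*(7+z))*(x*y))+(3*((1*z)*(1+y))))) -> ((7+(a*3))+(((a*(7+z))*(x*y))+(3*((1*z)*(1+y)))))
Step 10: at RRRL: (1*z) -> z; overall: ((7+(a*3))+(((a*(7+z))*(x*y))+(3*((1*z)*(1+y))))) -> ((7+(a*3))+(((a*(7+z))*(x*y))+(3*(z*(1+y)))))
Fixed point: ((7+(a*3))+(((a*(7+z))*(x*y))+(3*(z*(1+y)))))

Answer: ((7+(a*3))+(((a*(7+z))*(x*y))+(3*(z*(1+y)))))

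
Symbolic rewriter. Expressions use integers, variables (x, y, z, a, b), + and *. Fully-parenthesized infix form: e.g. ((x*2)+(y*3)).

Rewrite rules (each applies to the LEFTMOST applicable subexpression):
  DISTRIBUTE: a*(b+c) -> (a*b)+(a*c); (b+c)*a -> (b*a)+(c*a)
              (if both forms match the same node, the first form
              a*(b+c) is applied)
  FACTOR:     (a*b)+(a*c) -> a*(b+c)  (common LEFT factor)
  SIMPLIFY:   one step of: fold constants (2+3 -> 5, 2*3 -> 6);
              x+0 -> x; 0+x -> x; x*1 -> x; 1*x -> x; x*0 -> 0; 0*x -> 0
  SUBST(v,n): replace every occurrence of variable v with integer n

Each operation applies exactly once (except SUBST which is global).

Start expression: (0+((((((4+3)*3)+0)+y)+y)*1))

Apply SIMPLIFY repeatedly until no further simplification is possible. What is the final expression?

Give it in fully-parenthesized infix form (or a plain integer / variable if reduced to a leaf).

Start: (0+((((((4+3)*3)+0)+y)+y)*1))
Step 1: at root: (0+((((((4+3)*3)+0)+y)+y)*1)) -> ((((((4+3)*3)+0)+y)+y)*1); overall: (0+((((((4+3)*3)+0)+y)+y)*1)) -> ((((((4+3)*3)+0)+y)+y)*1)
Step 2: at root: ((((((4+3)*3)+0)+y)+y)*1) -> (((((4+3)*3)+0)+y)+y); overall: ((((((4+3)*3)+0)+y)+y)*1) -> (((((4+3)*3)+0)+y)+y)
Step 3: at LL: (((4+3)*3)+0) -> ((4+3)*3); overall: (((((4+3)*3)+0)+y)+y) -> ((((4+3)*3)+y)+y)
Step 4: at LLL: (4+3) -> 7; overall: ((((4+3)*3)+y)+y) -> (((7*3)+y)+y)
Step 5: at LL: (7*3) -> 21; overall: (((7*3)+y)+y) -> ((21+y)+y)
Fixed point: ((21+y)+y)

Answer: ((21+y)+y)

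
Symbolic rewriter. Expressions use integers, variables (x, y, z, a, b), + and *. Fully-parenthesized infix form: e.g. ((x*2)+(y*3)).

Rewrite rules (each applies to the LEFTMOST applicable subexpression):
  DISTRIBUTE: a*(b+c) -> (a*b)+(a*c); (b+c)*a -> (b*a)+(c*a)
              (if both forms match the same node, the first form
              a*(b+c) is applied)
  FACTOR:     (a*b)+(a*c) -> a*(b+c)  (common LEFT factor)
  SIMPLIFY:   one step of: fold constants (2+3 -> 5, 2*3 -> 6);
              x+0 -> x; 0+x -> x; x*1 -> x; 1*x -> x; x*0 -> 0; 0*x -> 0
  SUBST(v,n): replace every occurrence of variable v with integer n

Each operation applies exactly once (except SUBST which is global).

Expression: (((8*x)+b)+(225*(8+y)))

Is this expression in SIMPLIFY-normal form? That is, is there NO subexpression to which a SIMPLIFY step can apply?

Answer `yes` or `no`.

Answer: yes

Derivation:
Expression: (((8*x)+b)+(225*(8+y)))
Scanning for simplifiable subexpressions (pre-order)...
  at root: (((8*x)+b)+(225*(8+y))) (not simplifiable)
  at L: ((8*x)+b) (not simplifiable)
  at LL: (8*x) (not simplifiable)
  at R: (225*(8+y)) (not simplifiable)
  at RR: (8+y) (not simplifiable)
Result: no simplifiable subexpression found -> normal form.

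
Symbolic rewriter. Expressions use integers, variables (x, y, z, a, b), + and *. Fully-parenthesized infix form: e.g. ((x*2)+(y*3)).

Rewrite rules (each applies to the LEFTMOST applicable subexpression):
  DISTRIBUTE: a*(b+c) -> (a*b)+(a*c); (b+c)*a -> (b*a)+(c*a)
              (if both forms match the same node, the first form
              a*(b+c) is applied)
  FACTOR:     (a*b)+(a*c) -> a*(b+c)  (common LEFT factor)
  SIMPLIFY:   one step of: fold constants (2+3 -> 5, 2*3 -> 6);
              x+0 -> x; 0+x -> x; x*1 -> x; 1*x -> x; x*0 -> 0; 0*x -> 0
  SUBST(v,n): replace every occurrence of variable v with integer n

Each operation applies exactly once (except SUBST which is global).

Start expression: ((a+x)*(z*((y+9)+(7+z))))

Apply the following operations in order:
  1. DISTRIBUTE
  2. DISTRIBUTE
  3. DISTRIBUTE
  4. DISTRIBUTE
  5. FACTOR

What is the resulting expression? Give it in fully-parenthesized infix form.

Start: ((a+x)*(z*((y+9)+(7+z))))
Apply DISTRIBUTE at root (target: ((a+x)*(z*((y+9)+(7+z))))): ((a+x)*(z*((y+9)+(7+z)))) -> ((a*(z*((y+9)+(7+z))))+(x*(z*((y+9)+(7+z)))))
Apply DISTRIBUTE at LR (target: (z*((y+9)+(7+z)))): ((a*(z*((y+9)+(7+z))))+(x*(z*((y+9)+(7+z))))) -> ((a*((z*(y+9))+(z*(7+z))))+(x*(z*((y+9)+(7+z)))))
Apply DISTRIBUTE at L (target: (a*((z*(y+9))+(z*(7+z))))): ((a*((z*(y+9))+(z*(7+z))))+(x*(z*((y+9)+(7+z))))) -> (((a*(z*(y+9)))+(a*(z*(7+z))))+(x*(z*((y+9)+(7+z)))))
Apply DISTRIBUTE at LLR (target: (z*(y+9))): (((a*(z*(y+9)))+(a*(z*(7+z))))+(x*(z*((y+9)+(7+z))))) -> (((a*((z*y)+(z*9)))+(a*(z*(7+z))))+(x*(z*((y+9)+(7+z)))))
Apply FACTOR at L (target: ((a*((z*y)+(z*9)))+(a*(z*(7+z))))): (((a*((z*y)+(z*9)))+(a*(z*(7+z))))+(x*(z*((y+9)+(7+z))))) -> ((a*(((z*y)+(z*9))+(z*(7+z))))+(x*(z*((y+9)+(7+z)))))

Answer: ((a*(((z*y)+(z*9))+(z*(7+z))))+(x*(z*((y+9)+(7+z)))))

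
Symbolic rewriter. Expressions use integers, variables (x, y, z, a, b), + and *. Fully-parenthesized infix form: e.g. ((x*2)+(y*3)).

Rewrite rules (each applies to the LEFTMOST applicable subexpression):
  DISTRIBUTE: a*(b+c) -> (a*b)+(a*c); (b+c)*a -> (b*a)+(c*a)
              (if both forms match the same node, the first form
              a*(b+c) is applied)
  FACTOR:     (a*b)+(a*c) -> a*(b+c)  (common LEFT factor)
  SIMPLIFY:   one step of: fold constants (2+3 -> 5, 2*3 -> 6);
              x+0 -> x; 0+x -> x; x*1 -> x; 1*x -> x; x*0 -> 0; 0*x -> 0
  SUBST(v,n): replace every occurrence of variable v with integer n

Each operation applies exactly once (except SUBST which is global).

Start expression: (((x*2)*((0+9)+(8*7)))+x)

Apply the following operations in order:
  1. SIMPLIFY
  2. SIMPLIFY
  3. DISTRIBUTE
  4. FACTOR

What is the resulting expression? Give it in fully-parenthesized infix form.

Start: (((x*2)*((0+9)+(8*7)))+x)
Apply SIMPLIFY at LRL (target: (0+9)): (((x*2)*((0+9)+(8*7)))+x) -> (((x*2)*(9+(8*7)))+x)
Apply SIMPLIFY at LRR (target: (8*7)): (((x*2)*(9+(8*7)))+x) -> (((x*2)*(9+56))+x)
Apply DISTRIBUTE at L (target: ((x*2)*(9+56))): (((x*2)*(9+56))+x) -> ((((x*2)*9)+((x*2)*56))+x)
Apply FACTOR at L (target: (((x*2)*9)+((x*2)*56))): ((((x*2)*9)+((x*2)*56))+x) -> (((x*2)*(9+56))+x)

Answer: (((x*2)*(9+56))+x)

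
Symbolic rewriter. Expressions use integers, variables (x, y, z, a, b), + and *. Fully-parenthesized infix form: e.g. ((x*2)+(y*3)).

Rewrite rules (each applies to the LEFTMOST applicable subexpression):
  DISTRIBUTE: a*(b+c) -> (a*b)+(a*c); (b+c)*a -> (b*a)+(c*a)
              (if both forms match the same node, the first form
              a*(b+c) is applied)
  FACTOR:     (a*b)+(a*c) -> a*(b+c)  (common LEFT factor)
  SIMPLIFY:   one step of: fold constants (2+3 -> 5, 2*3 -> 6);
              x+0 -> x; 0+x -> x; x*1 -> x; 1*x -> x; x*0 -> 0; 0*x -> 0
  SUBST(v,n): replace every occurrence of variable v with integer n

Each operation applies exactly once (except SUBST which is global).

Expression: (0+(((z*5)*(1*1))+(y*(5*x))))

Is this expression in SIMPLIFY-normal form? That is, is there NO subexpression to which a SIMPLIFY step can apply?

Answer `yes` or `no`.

Expression: (0+(((z*5)*(1*1))+(y*(5*x))))
Scanning for simplifiable subexpressions (pre-order)...
  at root: (0+(((z*5)*(1*1))+(y*(5*x)))) (SIMPLIFIABLE)
  at R: (((z*5)*(1*1))+(y*(5*x))) (not simplifiable)
  at RL: ((z*5)*(1*1)) (not simplifiable)
  at RLL: (z*5) (not simplifiable)
  at RLR: (1*1) (SIMPLIFIABLE)
  at RR: (y*(5*x)) (not simplifiable)
  at RRR: (5*x) (not simplifiable)
Found simplifiable subexpr at path root: (0+(((z*5)*(1*1))+(y*(5*x))))
One SIMPLIFY step would give: (((z*5)*(1*1))+(y*(5*x)))
-> NOT in normal form.

Answer: no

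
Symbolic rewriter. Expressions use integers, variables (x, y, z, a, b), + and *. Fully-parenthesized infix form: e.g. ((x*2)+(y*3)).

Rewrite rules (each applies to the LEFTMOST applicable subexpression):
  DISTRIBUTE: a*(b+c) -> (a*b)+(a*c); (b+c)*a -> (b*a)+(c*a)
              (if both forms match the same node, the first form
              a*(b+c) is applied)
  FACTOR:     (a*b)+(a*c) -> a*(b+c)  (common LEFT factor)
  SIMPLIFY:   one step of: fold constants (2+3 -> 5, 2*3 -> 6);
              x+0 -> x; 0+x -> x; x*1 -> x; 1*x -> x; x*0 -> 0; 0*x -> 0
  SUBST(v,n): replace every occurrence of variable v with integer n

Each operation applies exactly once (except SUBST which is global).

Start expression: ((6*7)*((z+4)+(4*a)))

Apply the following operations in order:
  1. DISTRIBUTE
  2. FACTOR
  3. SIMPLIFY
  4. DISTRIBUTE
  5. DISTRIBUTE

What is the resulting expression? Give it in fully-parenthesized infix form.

Answer: (((42*z)+(42*4))+(42*(4*a)))

Derivation:
Start: ((6*7)*((z+4)+(4*a)))
Apply DISTRIBUTE at root (target: ((6*7)*((z+4)+(4*a)))): ((6*7)*((z+4)+(4*a))) -> (((6*7)*(z+4))+((6*7)*(4*a)))
Apply FACTOR at root (target: (((6*7)*(z+4))+((6*7)*(4*a)))): (((6*7)*(z+4))+((6*7)*(4*a))) -> ((6*7)*((z+4)+(4*a)))
Apply SIMPLIFY at L (target: (6*7)): ((6*7)*((z+4)+(4*a))) -> (42*((z+4)+(4*a)))
Apply DISTRIBUTE at root (target: (42*((z+4)+(4*a)))): (42*((z+4)+(4*a))) -> ((42*(z+4))+(42*(4*a)))
Apply DISTRIBUTE at L (target: (42*(z+4))): ((42*(z+4))+(42*(4*a))) -> (((42*z)+(42*4))+(42*(4*a)))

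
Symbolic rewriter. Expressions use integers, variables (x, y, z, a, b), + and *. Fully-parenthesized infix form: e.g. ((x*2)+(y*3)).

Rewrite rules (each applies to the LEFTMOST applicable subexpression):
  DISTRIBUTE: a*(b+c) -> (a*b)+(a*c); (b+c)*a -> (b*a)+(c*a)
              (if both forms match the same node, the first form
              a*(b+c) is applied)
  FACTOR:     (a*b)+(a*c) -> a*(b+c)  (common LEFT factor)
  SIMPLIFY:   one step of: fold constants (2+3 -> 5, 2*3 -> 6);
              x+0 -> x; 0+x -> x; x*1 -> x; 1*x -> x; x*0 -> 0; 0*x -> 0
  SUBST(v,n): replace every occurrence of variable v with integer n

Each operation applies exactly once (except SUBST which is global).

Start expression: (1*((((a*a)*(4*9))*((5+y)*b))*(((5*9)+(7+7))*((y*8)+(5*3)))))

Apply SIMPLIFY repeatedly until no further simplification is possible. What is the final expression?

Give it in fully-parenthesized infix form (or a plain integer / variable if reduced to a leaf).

Start: (1*((((a*a)*(4*9))*((5+y)*b))*(((5*9)+(7+7))*((y*8)+(5*3)))))
Step 1: at root: (1*((((a*a)*(4*9))*((5+y)*b))*(((5*9)+(7+7))*((y*8)+(5*3))))) -> ((((a*a)*(4*9))*((5+y)*b))*(((5*9)+(7+7))*((y*8)+(5*3)))); overall: (1*((((a*a)*(4*9))*((5+y)*b))*(((5*9)+(7+7))*((y*8)+(5*3))))) -> ((((a*a)*(4*9))*((5+y)*b))*(((5*9)+(7+7))*((y*8)+(5*3))))
Step 2: at LLR: (4*9) -> 36; overall: ((((a*a)*(4*9))*((5+y)*b))*(((5*9)+(7+7))*((y*8)+(5*3)))) -> ((((a*a)*36)*((5+y)*b))*(((5*9)+(7+7))*((y*8)+(5*3))))
Step 3: at RLL: (5*9) -> 45; overall: ((((a*a)*36)*((5+y)*b))*(((5*9)+(7+7))*((y*8)+(5*3)))) -> ((((a*a)*36)*((5+y)*b))*((45+(7+7))*((y*8)+(5*3))))
Step 4: at RLR: (7+7) -> 14; overall: ((((a*a)*36)*((5+y)*b))*((45+(7+7))*((y*8)+(5*3)))) -> ((((a*a)*36)*((5+y)*b))*((45+14)*((y*8)+(5*3))))
Step 5: at RL: (45+14) -> 59; overall: ((((a*a)*36)*((5+y)*b))*((45+14)*((y*8)+(5*3)))) -> ((((a*a)*36)*((5+y)*b))*(59*((y*8)+(5*3))))
Step 6: at RRR: (5*3) -> 15; overall: ((((a*a)*36)*((5+y)*b))*(59*((y*8)+(5*3)))) -> ((((a*a)*36)*((5+y)*b))*(59*((y*8)+15)))
Fixed point: ((((a*a)*36)*((5+y)*b))*(59*((y*8)+15)))

Answer: ((((a*a)*36)*((5+y)*b))*(59*((y*8)+15)))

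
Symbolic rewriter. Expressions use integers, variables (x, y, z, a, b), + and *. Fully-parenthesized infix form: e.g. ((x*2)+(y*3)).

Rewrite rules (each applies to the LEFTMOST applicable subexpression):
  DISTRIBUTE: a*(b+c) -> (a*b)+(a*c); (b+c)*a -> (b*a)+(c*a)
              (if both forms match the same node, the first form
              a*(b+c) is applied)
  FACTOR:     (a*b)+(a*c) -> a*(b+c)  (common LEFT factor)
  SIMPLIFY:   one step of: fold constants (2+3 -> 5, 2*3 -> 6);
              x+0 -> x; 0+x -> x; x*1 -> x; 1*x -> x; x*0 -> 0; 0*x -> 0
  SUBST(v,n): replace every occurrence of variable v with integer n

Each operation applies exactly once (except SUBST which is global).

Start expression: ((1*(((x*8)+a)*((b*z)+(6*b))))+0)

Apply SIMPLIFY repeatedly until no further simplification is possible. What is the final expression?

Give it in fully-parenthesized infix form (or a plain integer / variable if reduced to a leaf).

Start: ((1*(((x*8)+a)*((b*z)+(6*b))))+0)
Step 1: at root: ((1*(((x*8)+a)*((b*z)+(6*b))))+0) -> (1*(((x*8)+a)*((b*z)+(6*b)))); overall: ((1*(((x*8)+a)*((b*z)+(6*b))))+0) -> (1*(((x*8)+a)*((b*z)+(6*b))))
Step 2: at root: (1*(((x*8)+a)*((b*z)+(6*b)))) -> (((x*8)+a)*((b*z)+(6*b))); overall: (1*(((x*8)+a)*((b*z)+(6*b)))) -> (((x*8)+a)*((b*z)+(6*b)))
Fixed point: (((x*8)+a)*((b*z)+(6*b)))

Answer: (((x*8)+a)*((b*z)+(6*b)))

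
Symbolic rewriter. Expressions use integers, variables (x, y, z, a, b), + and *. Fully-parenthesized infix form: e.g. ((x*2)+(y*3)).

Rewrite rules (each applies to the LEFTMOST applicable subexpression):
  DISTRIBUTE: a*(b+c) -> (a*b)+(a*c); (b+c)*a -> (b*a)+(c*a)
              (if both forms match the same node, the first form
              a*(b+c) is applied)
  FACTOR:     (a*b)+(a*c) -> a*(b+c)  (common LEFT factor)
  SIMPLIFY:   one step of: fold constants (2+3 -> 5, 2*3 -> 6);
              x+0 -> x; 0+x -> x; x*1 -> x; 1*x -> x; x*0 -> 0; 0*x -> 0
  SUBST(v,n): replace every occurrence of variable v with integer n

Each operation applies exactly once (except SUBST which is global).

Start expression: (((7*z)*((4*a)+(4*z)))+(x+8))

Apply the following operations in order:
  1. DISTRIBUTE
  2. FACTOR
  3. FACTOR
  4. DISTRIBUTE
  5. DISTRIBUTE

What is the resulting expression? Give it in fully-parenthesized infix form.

Answer: ((((7*z)*(4*a))+((7*z)*(4*z)))+(x+8))

Derivation:
Start: (((7*z)*((4*a)+(4*z)))+(x+8))
Apply DISTRIBUTE at L (target: ((7*z)*((4*a)+(4*z)))): (((7*z)*((4*a)+(4*z)))+(x+8)) -> ((((7*z)*(4*a))+((7*z)*(4*z)))+(x+8))
Apply FACTOR at L (target: (((7*z)*(4*a))+((7*z)*(4*z)))): ((((7*z)*(4*a))+((7*z)*(4*z)))+(x+8)) -> (((7*z)*((4*a)+(4*z)))+(x+8))
Apply FACTOR at LR (target: ((4*a)+(4*z))): (((7*z)*((4*a)+(4*z)))+(x+8)) -> (((7*z)*(4*(a+z)))+(x+8))
Apply DISTRIBUTE at LR (target: (4*(a+z))): (((7*z)*(4*(a+z)))+(x+8)) -> (((7*z)*((4*a)+(4*z)))+(x+8))
Apply DISTRIBUTE at L (target: ((7*z)*((4*a)+(4*z)))): (((7*z)*((4*a)+(4*z)))+(x+8)) -> ((((7*z)*(4*a))+((7*z)*(4*z)))+(x+8))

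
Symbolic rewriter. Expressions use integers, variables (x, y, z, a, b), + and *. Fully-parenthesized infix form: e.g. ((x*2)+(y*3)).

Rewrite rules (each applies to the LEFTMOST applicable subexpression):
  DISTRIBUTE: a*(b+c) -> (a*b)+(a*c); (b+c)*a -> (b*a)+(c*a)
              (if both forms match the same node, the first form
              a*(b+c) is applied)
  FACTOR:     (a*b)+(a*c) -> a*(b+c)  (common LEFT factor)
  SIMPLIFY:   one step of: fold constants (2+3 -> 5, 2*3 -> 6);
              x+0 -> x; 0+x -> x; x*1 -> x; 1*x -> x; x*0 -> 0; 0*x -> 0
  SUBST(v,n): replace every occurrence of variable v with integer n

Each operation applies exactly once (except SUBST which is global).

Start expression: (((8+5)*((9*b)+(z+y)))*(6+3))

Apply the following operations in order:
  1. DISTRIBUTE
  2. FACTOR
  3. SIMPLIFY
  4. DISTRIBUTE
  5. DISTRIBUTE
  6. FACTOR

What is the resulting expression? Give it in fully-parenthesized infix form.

Answer: (((13*((9*b)+(z+y)))*6)+((13*((9*b)+(z+y)))*3))

Derivation:
Start: (((8+5)*((9*b)+(z+y)))*(6+3))
Apply DISTRIBUTE at root (target: (((8+5)*((9*b)+(z+y)))*(6+3))): (((8+5)*((9*b)+(z+y)))*(6+3)) -> ((((8+5)*((9*b)+(z+y)))*6)+(((8+5)*((9*b)+(z+y)))*3))
Apply FACTOR at root (target: ((((8+5)*((9*b)+(z+y)))*6)+(((8+5)*((9*b)+(z+y)))*3))): ((((8+5)*((9*b)+(z+y)))*6)+(((8+5)*((9*b)+(z+y)))*3)) -> (((8+5)*((9*b)+(z+y)))*(6+3))
Apply SIMPLIFY at LL (target: (8+5)): (((8+5)*((9*b)+(z+y)))*(6+3)) -> ((13*((9*b)+(z+y)))*(6+3))
Apply DISTRIBUTE at root (target: ((13*((9*b)+(z+y)))*(6+3))): ((13*((9*b)+(z+y)))*(6+3)) -> (((13*((9*b)+(z+y)))*6)+((13*((9*b)+(z+y)))*3))
Apply DISTRIBUTE at LL (target: (13*((9*b)+(z+y)))): (((13*((9*b)+(z+y)))*6)+((13*((9*b)+(z+y)))*3)) -> ((((13*(9*b))+(13*(z+y)))*6)+((13*((9*b)+(z+y)))*3))
Apply FACTOR at LL (target: ((13*(9*b))+(13*(z+y)))): ((((13*(9*b))+(13*(z+y)))*6)+((13*((9*b)+(z+y)))*3)) -> (((13*((9*b)+(z+y)))*6)+((13*((9*b)+(z+y)))*3))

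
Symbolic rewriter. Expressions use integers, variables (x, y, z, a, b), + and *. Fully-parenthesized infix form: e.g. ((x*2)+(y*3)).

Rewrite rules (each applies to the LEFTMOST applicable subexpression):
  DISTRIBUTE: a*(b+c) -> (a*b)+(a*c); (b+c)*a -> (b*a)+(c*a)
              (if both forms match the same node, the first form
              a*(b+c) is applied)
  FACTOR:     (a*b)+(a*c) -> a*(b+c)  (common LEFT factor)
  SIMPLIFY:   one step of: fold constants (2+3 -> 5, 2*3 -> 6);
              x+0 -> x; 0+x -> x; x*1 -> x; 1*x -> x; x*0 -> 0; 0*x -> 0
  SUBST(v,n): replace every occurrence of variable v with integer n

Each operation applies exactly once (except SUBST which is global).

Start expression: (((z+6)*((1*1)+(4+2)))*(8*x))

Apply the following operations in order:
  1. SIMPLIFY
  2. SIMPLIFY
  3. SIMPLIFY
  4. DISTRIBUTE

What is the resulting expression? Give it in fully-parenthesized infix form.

Start: (((z+6)*((1*1)+(4+2)))*(8*x))
Apply SIMPLIFY at LRL (target: (1*1)): (((z+6)*((1*1)+(4+2)))*(8*x)) -> (((z+6)*(1+(4+2)))*(8*x))
Apply SIMPLIFY at LRR (target: (4+2)): (((z+6)*(1+(4+2)))*(8*x)) -> (((z+6)*(1+6))*(8*x))
Apply SIMPLIFY at LR (target: (1+6)): (((z+6)*(1+6))*(8*x)) -> (((z+6)*7)*(8*x))
Apply DISTRIBUTE at L (target: ((z+6)*7)): (((z+6)*7)*(8*x)) -> (((z*7)+(6*7))*(8*x))

Answer: (((z*7)+(6*7))*(8*x))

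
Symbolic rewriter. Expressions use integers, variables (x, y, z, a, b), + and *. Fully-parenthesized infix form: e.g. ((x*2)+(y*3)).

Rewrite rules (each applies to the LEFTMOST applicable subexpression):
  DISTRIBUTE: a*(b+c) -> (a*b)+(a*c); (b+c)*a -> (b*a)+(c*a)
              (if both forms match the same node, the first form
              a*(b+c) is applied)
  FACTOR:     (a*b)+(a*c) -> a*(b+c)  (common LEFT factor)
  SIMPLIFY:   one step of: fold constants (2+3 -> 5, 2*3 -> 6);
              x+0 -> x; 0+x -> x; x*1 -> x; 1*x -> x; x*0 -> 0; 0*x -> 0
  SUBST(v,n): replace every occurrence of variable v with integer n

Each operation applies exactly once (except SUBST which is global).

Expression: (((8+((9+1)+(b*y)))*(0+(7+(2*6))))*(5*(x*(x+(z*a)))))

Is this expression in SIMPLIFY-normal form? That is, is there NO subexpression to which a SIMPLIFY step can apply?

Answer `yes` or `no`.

Answer: no

Derivation:
Expression: (((8+((9+1)+(b*y)))*(0+(7+(2*6))))*(5*(x*(x+(z*a)))))
Scanning for simplifiable subexpressions (pre-order)...
  at root: (((8+((9+1)+(b*y)))*(0+(7+(2*6))))*(5*(x*(x+(z*a))))) (not simplifiable)
  at L: ((8+((9+1)+(b*y)))*(0+(7+(2*6)))) (not simplifiable)
  at LL: (8+((9+1)+(b*y))) (not simplifiable)
  at LLR: ((9+1)+(b*y)) (not simplifiable)
  at LLRL: (9+1) (SIMPLIFIABLE)
  at LLRR: (b*y) (not simplifiable)
  at LR: (0+(7+(2*6))) (SIMPLIFIABLE)
  at LRR: (7+(2*6)) (not simplifiable)
  at LRRR: (2*6) (SIMPLIFIABLE)
  at R: (5*(x*(x+(z*a)))) (not simplifiable)
  at RR: (x*(x+(z*a))) (not simplifiable)
  at RRR: (x+(z*a)) (not simplifiable)
  at RRRR: (z*a) (not simplifiable)
Found simplifiable subexpr at path LLRL: (9+1)
One SIMPLIFY step would give: (((8+(10+(b*y)))*(0+(7+(2*6))))*(5*(x*(x+(z*a)))))
-> NOT in normal form.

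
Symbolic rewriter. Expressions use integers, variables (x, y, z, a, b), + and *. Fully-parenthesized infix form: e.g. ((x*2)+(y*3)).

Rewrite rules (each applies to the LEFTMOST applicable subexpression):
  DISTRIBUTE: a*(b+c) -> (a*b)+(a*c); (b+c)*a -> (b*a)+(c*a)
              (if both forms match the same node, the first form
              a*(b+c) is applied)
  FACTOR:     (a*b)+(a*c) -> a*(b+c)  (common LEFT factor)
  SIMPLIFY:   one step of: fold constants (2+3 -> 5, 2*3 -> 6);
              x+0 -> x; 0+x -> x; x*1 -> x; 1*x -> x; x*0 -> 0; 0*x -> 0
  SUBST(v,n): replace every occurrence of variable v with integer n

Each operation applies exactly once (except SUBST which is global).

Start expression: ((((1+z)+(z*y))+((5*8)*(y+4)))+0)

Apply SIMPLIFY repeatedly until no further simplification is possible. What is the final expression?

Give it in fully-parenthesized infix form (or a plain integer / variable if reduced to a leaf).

Answer: (((1+z)+(z*y))+(40*(y+4)))

Derivation:
Start: ((((1+z)+(z*y))+((5*8)*(y+4)))+0)
Step 1: at root: ((((1+z)+(z*y))+((5*8)*(y+4)))+0) -> (((1+z)+(z*y))+((5*8)*(y+4))); overall: ((((1+z)+(z*y))+((5*8)*(y+4)))+0) -> (((1+z)+(z*y))+((5*8)*(y+4)))
Step 2: at RL: (5*8) -> 40; overall: (((1+z)+(z*y))+((5*8)*(y+4))) -> (((1+z)+(z*y))+(40*(y+4)))
Fixed point: (((1+z)+(z*y))+(40*(y+4)))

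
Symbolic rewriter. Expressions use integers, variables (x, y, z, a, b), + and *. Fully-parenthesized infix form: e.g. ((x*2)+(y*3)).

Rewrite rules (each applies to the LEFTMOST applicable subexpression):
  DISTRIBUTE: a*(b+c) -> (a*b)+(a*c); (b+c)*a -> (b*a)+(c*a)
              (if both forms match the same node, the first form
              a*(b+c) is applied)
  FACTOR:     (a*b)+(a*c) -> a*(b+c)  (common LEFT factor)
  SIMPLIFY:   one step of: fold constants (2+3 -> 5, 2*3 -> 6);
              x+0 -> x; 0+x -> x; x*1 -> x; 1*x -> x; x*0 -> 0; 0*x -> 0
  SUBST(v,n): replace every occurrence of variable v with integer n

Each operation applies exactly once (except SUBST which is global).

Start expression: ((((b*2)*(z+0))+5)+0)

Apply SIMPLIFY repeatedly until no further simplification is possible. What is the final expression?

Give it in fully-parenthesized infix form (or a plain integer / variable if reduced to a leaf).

Start: ((((b*2)*(z+0))+5)+0)
Step 1: at root: ((((b*2)*(z+0))+5)+0) -> (((b*2)*(z+0))+5); overall: ((((b*2)*(z+0))+5)+0) -> (((b*2)*(z+0))+5)
Step 2: at LR: (z+0) -> z; overall: (((b*2)*(z+0))+5) -> (((b*2)*z)+5)
Fixed point: (((b*2)*z)+5)

Answer: (((b*2)*z)+5)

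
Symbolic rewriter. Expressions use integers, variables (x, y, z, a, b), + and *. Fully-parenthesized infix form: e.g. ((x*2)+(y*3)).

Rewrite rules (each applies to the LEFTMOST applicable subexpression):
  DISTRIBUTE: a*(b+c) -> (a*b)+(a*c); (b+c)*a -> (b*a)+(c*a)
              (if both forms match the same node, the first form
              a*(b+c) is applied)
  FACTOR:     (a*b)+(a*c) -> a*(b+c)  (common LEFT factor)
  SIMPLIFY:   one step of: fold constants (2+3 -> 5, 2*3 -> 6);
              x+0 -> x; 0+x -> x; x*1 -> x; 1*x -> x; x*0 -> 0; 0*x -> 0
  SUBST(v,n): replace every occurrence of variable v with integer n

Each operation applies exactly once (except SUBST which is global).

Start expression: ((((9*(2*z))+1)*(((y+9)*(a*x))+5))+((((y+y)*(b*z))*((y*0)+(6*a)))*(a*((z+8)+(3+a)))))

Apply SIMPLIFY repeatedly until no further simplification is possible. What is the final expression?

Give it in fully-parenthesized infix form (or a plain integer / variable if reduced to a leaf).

Start: ((((9*(2*z))+1)*(((y+9)*(a*x))+5))+((((y+y)*(b*z))*((y*0)+(6*a)))*(a*((z+8)+(3+a)))))
Step 1: at RLRL: (y*0) -> 0; overall: ((((9*(2*z))+1)*(((y+9)*(a*x))+5))+((((y+y)*(b*z))*((y*0)+(6*a)))*(a*((z+8)+(3+a))))) -> ((((9*(2*z))+1)*(((y+9)*(a*x))+5))+((((y+y)*(b*z))*(0+(6*a)))*(a*((z+8)+(3+a)))))
Step 2: at RLR: (0+(6*a)) -> (6*a); overall: ((((9*(2*z))+1)*(((y+9)*(a*x))+5))+((((y+y)*(b*z))*(0+(6*a)))*(a*((z+8)+(3+a))))) -> ((((9*(2*z))+1)*(((y+9)*(a*x))+5))+((((y+y)*(b*z))*(6*a))*(a*((z+8)+(3+a)))))
Fixed point: ((((9*(2*z))+1)*(((y+9)*(a*x))+5))+((((y+y)*(b*z))*(6*a))*(a*((z+8)+(3+a)))))

Answer: ((((9*(2*z))+1)*(((y+9)*(a*x))+5))+((((y+y)*(b*z))*(6*a))*(a*((z+8)+(3+a)))))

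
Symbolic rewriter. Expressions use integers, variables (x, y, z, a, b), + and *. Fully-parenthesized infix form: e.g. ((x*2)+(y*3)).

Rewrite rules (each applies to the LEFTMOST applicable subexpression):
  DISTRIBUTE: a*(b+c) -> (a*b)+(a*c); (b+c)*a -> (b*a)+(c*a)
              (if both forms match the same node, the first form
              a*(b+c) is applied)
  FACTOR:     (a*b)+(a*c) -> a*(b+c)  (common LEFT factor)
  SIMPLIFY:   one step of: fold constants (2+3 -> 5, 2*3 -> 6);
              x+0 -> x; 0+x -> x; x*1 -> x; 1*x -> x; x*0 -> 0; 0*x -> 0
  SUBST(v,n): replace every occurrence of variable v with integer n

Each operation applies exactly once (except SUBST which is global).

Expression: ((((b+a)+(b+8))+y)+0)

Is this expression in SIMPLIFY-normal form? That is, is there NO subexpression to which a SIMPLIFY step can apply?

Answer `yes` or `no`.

Expression: ((((b+a)+(b+8))+y)+0)
Scanning for simplifiable subexpressions (pre-order)...
  at root: ((((b+a)+(b+8))+y)+0) (SIMPLIFIABLE)
  at L: (((b+a)+(b+8))+y) (not simplifiable)
  at LL: ((b+a)+(b+8)) (not simplifiable)
  at LLL: (b+a) (not simplifiable)
  at LLR: (b+8) (not simplifiable)
Found simplifiable subexpr at path root: ((((b+a)+(b+8))+y)+0)
One SIMPLIFY step would give: (((b+a)+(b+8))+y)
-> NOT in normal form.

Answer: no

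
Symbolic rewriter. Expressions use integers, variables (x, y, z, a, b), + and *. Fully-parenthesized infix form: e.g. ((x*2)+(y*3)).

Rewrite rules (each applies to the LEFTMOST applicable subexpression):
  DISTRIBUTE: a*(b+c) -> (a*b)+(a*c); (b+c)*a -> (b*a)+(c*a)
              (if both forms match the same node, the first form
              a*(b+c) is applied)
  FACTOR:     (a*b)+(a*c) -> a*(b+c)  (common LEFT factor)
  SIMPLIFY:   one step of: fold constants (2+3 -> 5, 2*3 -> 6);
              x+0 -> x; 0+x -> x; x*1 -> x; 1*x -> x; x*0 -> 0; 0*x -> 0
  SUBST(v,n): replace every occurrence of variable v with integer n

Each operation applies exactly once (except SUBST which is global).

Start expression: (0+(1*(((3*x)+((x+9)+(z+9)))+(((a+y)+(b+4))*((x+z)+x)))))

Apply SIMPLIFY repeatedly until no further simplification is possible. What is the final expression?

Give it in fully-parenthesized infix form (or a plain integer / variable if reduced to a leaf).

Start: (0+(1*(((3*x)+((x+9)+(z+9)))+(((a+y)+(b+4))*((x+z)+x)))))
Step 1: at root: (0+(1*(((3*x)+((x+9)+(z+9)))+(((a+y)+(b+4))*((x+z)+x))))) -> (1*(((3*x)+((x+9)+(z+9)))+(((a+y)+(b+4))*((x+z)+x)))); overall: (0+(1*(((3*x)+((x+9)+(z+9)))+(((a+y)+(b+4))*((x+z)+x))))) -> (1*(((3*x)+((x+9)+(z+9)))+(((a+y)+(b+4))*((x+z)+x))))
Step 2: at root: (1*(((3*x)+((x+9)+(z+9)))+(((a+y)+(b+4))*((x+z)+x)))) -> (((3*x)+((x+9)+(z+9)))+(((a+y)+(b+4))*((x+z)+x))); overall: (1*(((3*x)+((x+9)+(z+9)))+(((a+y)+(b+4))*((x+z)+x)))) -> (((3*x)+((x+9)+(z+9)))+(((a+y)+(b+4))*((x+z)+x)))
Fixed point: (((3*x)+((x+9)+(z+9)))+(((a+y)+(b+4))*((x+z)+x)))

Answer: (((3*x)+((x+9)+(z+9)))+(((a+y)+(b+4))*((x+z)+x)))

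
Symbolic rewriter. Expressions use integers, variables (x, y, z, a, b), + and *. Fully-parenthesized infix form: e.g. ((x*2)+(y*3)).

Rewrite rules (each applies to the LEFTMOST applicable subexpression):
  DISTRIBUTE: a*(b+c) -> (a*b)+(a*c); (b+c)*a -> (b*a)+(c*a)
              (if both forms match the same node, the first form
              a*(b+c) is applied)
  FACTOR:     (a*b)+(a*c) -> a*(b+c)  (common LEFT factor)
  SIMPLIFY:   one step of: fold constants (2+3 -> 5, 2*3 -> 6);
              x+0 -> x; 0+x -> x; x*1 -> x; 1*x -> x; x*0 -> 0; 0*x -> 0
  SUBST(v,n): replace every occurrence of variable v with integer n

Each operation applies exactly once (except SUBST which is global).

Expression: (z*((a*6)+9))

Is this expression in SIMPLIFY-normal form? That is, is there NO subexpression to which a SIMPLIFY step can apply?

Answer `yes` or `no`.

Answer: yes

Derivation:
Expression: (z*((a*6)+9))
Scanning for simplifiable subexpressions (pre-order)...
  at root: (z*((a*6)+9)) (not simplifiable)
  at R: ((a*6)+9) (not simplifiable)
  at RL: (a*6) (not simplifiable)
Result: no simplifiable subexpression found -> normal form.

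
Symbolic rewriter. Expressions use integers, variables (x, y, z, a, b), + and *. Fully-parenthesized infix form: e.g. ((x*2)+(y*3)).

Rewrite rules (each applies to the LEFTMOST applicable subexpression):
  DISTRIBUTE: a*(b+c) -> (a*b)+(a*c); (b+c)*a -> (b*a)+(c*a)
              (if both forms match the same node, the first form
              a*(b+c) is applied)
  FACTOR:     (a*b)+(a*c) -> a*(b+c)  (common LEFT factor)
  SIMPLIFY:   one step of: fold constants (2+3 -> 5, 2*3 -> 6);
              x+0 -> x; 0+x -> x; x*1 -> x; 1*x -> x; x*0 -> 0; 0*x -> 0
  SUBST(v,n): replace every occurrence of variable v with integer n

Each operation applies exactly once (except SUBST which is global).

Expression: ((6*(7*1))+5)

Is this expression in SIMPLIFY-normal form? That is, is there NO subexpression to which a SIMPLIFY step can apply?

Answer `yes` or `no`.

Expression: ((6*(7*1))+5)
Scanning for simplifiable subexpressions (pre-order)...
  at root: ((6*(7*1))+5) (not simplifiable)
  at L: (6*(7*1)) (not simplifiable)
  at LR: (7*1) (SIMPLIFIABLE)
Found simplifiable subexpr at path LR: (7*1)
One SIMPLIFY step would give: ((6*7)+5)
-> NOT in normal form.

Answer: no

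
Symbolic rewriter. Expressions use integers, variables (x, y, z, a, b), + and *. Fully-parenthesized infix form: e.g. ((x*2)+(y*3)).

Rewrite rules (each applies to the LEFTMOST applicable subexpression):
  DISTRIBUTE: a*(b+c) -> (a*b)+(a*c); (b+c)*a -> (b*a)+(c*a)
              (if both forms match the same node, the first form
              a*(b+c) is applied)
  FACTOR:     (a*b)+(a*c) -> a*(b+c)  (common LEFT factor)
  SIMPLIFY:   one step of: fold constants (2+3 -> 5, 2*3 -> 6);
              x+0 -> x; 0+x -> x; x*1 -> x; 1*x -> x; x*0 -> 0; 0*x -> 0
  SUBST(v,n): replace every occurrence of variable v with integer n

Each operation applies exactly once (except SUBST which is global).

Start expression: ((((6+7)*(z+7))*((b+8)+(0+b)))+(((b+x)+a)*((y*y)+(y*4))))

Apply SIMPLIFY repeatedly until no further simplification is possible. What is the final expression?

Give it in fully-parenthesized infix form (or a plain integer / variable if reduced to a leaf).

Answer: (((13*(z+7))*((b+8)+b))+(((b+x)+a)*((y*y)+(y*4))))

Derivation:
Start: ((((6+7)*(z+7))*((b+8)+(0+b)))+(((b+x)+a)*((y*y)+(y*4))))
Step 1: at LLL: (6+7) -> 13; overall: ((((6+7)*(z+7))*((b+8)+(0+b)))+(((b+x)+a)*((y*y)+(y*4)))) -> (((13*(z+7))*((b+8)+(0+b)))+(((b+x)+a)*((y*y)+(y*4))))
Step 2: at LRR: (0+b) -> b; overall: (((13*(z+7))*((b+8)+(0+b)))+(((b+x)+a)*((y*y)+(y*4)))) -> (((13*(z+7))*((b+8)+b))+(((b+x)+a)*((y*y)+(y*4))))
Fixed point: (((13*(z+7))*((b+8)+b))+(((b+x)+a)*((y*y)+(y*4))))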